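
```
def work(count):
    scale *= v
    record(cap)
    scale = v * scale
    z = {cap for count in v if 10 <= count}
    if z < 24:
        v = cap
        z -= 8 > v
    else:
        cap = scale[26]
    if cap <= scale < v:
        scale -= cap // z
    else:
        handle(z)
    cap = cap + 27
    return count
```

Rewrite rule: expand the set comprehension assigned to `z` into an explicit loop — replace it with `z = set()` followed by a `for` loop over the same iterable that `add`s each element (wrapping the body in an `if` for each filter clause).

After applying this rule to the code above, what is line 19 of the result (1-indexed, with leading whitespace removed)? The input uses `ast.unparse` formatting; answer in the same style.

return count

Transformed code:
def work(count):
    scale *= v
    record(cap)
    scale = v * scale
    z = set()
    for count in v:
        if 10 <= count:
            z.add(cap)
    if z < 24:
        v = cap
        z -= 8 > v
    else:
        cap = scale[26]
    if cap <= scale < v:
        scale -= cap // z
    else:
        handle(z)
    cap = cap + 27
    return count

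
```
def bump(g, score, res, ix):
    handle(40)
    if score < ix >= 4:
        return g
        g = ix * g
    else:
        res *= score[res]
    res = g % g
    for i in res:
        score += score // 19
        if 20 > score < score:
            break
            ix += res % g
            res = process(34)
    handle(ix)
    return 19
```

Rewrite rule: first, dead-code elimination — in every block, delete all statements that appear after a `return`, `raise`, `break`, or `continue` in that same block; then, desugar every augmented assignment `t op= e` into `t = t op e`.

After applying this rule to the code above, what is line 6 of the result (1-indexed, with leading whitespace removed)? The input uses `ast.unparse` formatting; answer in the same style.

res = res * score[res]

Transformed code:
def bump(g, score, res, ix):
    handle(40)
    if score < ix >= 4:
        return g
    else:
        res = res * score[res]
    res = g % g
    for i in res:
        score = score + score // 19
        if 20 > score < score:
            break
    handle(ix)
    return 19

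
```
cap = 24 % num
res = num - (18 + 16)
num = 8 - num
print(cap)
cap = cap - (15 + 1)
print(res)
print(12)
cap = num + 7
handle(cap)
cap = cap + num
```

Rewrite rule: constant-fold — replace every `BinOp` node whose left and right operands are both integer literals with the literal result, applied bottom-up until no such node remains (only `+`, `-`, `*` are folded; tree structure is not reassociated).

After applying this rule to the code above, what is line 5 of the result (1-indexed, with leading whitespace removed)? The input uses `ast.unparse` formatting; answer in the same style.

cap = cap - 16

Transformed code:
cap = 24 % num
res = num - 34
num = 8 - num
print(cap)
cap = cap - 16
print(res)
print(12)
cap = num + 7
handle(cap)
cap = cap + num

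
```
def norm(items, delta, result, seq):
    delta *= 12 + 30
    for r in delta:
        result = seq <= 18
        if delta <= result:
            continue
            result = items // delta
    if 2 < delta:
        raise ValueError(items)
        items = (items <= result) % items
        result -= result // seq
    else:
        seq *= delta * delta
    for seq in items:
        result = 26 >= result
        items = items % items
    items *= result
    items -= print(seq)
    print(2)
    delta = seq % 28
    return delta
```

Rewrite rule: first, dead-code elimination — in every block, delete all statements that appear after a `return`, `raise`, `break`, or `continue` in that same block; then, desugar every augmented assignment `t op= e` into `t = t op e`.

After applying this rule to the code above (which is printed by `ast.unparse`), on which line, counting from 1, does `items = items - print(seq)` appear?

Transformed code:
def norm(items, delta, result, seq):
    delta = delta * (12 + 30)
    for r in delta:
        result = seq <= 18
        if delta <= result:
            continue
    if 2 < delta:
        raise ValueError(items)
    else:
        seq = seq * (delta * delta)
    for seq in items:
        result = 26 >= result
        items = items % items
    items = items * result
    items = items - print(seq)
    print(2)
    delta = seq % 28
    return delta

15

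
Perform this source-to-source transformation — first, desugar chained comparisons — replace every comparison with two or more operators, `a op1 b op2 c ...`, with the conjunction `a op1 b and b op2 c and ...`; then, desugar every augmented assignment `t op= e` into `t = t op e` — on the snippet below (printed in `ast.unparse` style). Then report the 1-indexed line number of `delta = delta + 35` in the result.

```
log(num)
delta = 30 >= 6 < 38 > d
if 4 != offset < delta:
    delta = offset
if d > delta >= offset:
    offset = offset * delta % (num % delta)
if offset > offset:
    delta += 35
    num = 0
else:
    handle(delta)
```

8

Transformed code:
log(num)
delta = 30 >= 6 and 6 < 38 and (38 > d)
if 4 != offset and offset < delta:
    delta = offset
if d > delta and delta >= offset:
    offset = offset * delta % (num % delta)
if offset > offset:
    delta = delta + 35
    num = 0
else:
    handle(delta)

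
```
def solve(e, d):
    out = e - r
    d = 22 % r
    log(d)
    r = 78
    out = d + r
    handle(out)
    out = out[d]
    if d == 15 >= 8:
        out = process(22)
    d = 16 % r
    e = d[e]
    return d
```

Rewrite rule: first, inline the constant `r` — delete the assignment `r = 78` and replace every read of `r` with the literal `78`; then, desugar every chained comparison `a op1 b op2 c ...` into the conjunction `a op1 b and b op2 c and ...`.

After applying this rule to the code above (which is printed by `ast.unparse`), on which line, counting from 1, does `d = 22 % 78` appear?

3

Transformed code:
def solve(e, d):
    out = e - 78
    d = 22 % 78
    log(d)
    out = d + 78
    handle(out)
    out = out[d]
    if d == 15 and 15 >= 8:
        out = process(22)
    d = 16 % 78
    e = d[e]
    return d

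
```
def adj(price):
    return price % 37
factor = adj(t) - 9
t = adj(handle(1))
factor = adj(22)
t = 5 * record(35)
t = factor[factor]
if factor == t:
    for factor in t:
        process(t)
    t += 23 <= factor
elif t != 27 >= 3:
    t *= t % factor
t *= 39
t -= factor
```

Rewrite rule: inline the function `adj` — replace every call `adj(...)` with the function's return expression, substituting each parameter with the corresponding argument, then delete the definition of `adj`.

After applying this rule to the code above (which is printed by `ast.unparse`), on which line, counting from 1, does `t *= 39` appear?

12

Transformed code:
factor = t % 37 - 9
t = handle(1) % 37
factor = 22 % 37
t = 5 * record(35)
t = factor[factor]
if factor == t:
    for factor in t:
        process(t)
    t += 23 <= factor
elif t != 27 >= 3:
    t *= t % factor
t *= 39
t -= factor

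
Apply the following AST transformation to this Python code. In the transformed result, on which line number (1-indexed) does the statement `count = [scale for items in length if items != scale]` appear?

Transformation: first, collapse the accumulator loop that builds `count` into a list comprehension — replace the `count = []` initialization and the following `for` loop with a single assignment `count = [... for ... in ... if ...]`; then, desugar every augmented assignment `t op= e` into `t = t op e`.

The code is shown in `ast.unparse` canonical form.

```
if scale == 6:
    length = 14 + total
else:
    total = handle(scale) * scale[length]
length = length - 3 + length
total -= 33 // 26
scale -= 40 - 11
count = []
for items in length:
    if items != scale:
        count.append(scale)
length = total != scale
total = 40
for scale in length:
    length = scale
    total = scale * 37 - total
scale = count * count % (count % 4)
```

8

Transformed code:
if scale == 6:
    length = 14 + total
else:
    total = handle(scale) * scale[length]
length = length - 3 + length
total = total - 33 // 26
scale = scale - (40 - 11)
count = [scale for items in length if items != scale]
length = total != scale
total = 40
for scale in length:
    length = scale
    total = scale * 37 - total
scale = count * count % (count % 4)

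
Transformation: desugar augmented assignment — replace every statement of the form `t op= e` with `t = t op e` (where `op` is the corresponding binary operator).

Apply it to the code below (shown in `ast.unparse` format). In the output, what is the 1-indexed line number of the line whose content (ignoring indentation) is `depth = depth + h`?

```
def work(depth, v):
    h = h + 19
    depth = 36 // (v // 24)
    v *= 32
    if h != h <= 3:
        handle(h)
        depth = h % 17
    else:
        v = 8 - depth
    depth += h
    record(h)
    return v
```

Transformed code:
def work(depth, v):
    h = h + 19
    depth = 36 // (v // 24)
    v = v * 32
    if h != h <= 3:
        handle(h)
        depth = h % 17
    else:
        v = 8 - depth
    depth = depth + h
    record(h)
    return v

10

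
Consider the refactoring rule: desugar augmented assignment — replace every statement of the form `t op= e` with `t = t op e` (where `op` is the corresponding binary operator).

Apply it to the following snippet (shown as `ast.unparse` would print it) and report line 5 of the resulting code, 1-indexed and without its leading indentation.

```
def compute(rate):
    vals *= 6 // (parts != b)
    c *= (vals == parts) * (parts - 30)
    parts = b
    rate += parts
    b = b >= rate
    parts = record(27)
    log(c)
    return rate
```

Transformed code:
def compute(rate):
    vals = vals * (6 // (parts != b))
    c = c * ((vals == parts) * (parts - 30))
    parts = b
    rate = rate + parts
    b = b >= rate
    parts = record(27)
    log(c)
    return rate

rate = rate + parts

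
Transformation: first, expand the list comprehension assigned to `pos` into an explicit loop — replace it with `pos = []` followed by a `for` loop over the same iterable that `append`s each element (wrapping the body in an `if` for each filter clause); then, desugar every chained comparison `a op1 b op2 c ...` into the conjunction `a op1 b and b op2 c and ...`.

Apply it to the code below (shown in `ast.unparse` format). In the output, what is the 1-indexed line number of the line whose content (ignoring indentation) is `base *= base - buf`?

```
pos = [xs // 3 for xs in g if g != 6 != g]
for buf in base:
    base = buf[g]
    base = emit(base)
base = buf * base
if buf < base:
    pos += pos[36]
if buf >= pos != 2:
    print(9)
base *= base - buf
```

13

Transformed code:
pos = []
for xs in g:
    if g != 6 and 6 != g:
        pos.append(xs // 3)
for buf in base:
    base = buf[g]
    base = emit(base)
base = buf * base
if buf < base:
    pos += pos[36]
if buf >= pos and pos != 2:
    print(9)
base *= base - buf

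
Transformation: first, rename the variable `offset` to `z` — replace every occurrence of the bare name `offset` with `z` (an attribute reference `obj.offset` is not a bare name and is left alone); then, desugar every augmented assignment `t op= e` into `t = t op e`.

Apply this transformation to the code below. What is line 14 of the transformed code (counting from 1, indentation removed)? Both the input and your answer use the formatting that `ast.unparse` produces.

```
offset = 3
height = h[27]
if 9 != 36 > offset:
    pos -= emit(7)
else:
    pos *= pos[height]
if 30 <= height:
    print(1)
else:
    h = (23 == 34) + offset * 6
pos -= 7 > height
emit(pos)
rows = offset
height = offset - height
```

Transformed code:
z = 3
height = h[27]
if 9 != 36 > z:
    pos = pos - emit(7)
else:
    pos = pos * pos[height]
if 30 <= height:
    print(1)
else:
    h = (23 == 34) + z * 6
pos = pos - (7 > height)
emit(pos)
rows = z
height = z - height

height = z - height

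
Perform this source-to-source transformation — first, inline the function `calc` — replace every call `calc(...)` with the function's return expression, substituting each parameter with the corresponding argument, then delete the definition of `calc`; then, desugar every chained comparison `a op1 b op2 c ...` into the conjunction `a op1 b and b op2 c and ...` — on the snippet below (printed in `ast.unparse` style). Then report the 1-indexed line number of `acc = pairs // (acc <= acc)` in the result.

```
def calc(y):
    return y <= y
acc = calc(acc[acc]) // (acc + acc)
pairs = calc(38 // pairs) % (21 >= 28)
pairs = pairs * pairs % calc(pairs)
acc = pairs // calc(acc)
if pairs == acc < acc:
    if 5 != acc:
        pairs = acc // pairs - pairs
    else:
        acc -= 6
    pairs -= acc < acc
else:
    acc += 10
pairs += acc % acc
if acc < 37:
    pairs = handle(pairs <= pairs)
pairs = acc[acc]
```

4

Transformed code:
acc = (acc[acc] <= acc[acc]) // (acc + acc)
pairs = (38 // pairs <= 38 // pairs) % (21 >= 28)
pairs = pairs * pairs % (pairs <= pairs)
acc = pairs // (acc <= acc)
if pairs == acc and acc < acc:
    if 5 != acc:
        pairs = acc // pairs - pairs
    else:
        acc -= 6
    pairs -= acc < acc
else:
    acc += 10
pairs += acc % acc
if acc < 37:
    pairs = handle(pairs <= pairs)
pairs = acc[acc]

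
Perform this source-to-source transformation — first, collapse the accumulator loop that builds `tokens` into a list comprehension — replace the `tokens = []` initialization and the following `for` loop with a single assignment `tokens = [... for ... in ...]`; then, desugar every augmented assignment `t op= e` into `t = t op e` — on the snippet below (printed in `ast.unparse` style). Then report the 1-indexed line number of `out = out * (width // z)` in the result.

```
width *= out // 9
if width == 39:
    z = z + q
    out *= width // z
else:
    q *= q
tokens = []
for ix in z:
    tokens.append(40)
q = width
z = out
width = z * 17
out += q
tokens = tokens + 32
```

Transformed code:
width = width * (out // 9)
if width == 39:
    z = z + q
    out = out * (width // z)
else:
    q = q * q
tokens = [40 for ix in z]
q = width
z = out
width = z * 17
out = out + q
tokens = tokens + 32

4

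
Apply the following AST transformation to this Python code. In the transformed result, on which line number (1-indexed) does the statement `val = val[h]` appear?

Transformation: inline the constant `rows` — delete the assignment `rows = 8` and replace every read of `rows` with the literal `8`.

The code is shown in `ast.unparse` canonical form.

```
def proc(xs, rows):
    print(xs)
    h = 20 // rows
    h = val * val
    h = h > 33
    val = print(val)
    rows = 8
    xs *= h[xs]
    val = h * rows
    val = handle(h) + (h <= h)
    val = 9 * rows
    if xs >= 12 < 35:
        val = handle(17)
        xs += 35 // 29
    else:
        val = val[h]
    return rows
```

15

Transformed code:
def proc(xs, rows):
    print(xs)
    h = 20 // 8
    h = val * val
    h = h > 33
    val = print(val)
    xs *= h[xs]
    val = h * 8
    val = handle(h) + (h <= h)
    val = 9 * 8
    if xs >= 12 < 35:
        val = handle(17)
        xs += 35 // 29
    else:
        val = val[h]
    return 8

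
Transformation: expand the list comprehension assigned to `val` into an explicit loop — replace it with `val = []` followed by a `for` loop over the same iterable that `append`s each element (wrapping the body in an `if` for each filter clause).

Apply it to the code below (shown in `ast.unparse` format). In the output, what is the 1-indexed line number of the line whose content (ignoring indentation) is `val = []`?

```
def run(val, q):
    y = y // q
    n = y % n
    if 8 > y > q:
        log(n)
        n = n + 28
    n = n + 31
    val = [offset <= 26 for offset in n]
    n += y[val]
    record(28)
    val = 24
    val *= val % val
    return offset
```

8

Transformed code:
def run(val, q):
    y = y // q
    n = y % n
    if 8 > y > q:
        log(n)
        n = n + 28
    n = n + 31
    val = []
    for offset in n:
        val.append(offset <= 26)
    n += y[val]
    record(28)
    val = 24
    val *= val % val
    return offset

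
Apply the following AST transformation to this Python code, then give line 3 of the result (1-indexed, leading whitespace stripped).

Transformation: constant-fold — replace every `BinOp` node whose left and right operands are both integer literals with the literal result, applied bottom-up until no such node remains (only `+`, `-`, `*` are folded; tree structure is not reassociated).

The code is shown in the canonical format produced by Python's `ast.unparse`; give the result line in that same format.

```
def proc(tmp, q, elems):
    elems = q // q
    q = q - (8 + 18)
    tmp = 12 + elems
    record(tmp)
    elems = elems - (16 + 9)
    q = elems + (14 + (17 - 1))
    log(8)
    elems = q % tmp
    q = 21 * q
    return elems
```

q = q - 26

Transformed code:
def proc(tmp, q, elems):
    elems = q // q
    q = q - 26
    tmp = 12 + elems
    record(tmp)
    elems = elems - 25
    q = elems + 30
    log(8)
    elems = q % tmp
    q = 21 * q
    return elems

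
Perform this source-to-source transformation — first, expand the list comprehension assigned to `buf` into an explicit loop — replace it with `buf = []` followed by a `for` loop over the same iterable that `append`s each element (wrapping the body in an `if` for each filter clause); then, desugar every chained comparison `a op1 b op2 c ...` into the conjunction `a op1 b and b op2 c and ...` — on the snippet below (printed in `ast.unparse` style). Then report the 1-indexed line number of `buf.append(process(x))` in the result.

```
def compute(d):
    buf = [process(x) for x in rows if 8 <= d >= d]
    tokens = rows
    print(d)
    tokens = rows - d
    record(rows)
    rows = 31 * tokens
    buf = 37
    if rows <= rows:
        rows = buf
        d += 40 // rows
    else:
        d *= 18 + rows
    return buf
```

Transformed code:
def compute(d):
    buf = []
    for x in rows:
        if 8 <= d and d >= d:
            buf.append(process(x))
    tokens = rows
    print(d)
    tokens = rows - d
    record(rows)
    rows = 31 * tokens
    buf = 37
    if rows <= rows:
        rows = buf
        d += 40 // rows
    else:
        d *= 18 + rows
    return buf

5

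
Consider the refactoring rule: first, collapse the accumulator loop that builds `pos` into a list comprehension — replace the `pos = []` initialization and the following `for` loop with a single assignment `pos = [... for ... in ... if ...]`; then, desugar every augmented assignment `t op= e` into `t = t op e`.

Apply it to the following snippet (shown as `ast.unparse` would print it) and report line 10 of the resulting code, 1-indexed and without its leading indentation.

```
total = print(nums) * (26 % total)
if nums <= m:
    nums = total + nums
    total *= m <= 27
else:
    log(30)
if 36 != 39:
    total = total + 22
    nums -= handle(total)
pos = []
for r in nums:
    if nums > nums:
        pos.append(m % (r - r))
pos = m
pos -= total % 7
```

pos = [m % (r - r) for r in nums if nums > nums]

Transformed code:
total = print(nums) * (26 % total)
if nums <= m:
    nums = total + nums
    total = total * (m <= 27)
else:
    log(30)
if 36 != 39:
    total = total + 22
    nums = nums - handle(total)
pos = [m % (r - r) for r in nums if nums > nums]
pos = m
pos = pos - total % 7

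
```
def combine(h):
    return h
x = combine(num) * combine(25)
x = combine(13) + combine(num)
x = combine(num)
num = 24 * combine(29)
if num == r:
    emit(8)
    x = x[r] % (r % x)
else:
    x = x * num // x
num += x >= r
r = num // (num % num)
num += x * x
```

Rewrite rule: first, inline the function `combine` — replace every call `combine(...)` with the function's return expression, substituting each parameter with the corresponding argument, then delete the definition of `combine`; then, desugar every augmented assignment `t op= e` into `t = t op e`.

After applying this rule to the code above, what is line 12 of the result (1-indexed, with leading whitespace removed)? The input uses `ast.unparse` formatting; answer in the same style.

num = num + x * x

Transformed code:
x = num * 25
x = 13 + num
x = num
num = 24 * 29
if num == r:
    emit(8)
    x = x[r] % (r % x)
else:
    x = x * num // x
num = num + (x >= r)
r = num // (num % num)
num = num + x * x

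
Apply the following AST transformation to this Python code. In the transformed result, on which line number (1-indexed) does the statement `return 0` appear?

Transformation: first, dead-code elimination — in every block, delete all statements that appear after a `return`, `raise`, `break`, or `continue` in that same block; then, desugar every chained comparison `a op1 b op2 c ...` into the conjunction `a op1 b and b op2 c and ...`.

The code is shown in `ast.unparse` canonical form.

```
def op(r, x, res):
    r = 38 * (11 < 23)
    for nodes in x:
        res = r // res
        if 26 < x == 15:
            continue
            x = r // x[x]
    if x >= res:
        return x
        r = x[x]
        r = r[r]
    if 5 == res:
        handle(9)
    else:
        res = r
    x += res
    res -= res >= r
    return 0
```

15

Transformed code:
def op(r, x, res):
    r = 38 * (11 < 23)
    for nodes in x:
        res = r // res
        if 26 < x and x == 15:
            continue
    if x >= res:
        return x
    if 5 == res:
        handle(9)
    else:
        res = r
    x += res
    res -= res >= r
    return 0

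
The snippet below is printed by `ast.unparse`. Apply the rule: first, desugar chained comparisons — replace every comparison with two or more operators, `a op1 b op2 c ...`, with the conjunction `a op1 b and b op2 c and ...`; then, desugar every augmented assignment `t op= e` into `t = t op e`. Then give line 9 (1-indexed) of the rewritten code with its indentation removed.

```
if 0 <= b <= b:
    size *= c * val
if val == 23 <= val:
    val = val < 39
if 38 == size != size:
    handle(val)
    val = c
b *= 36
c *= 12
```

Transformed code:
if 0 <= b and b <= b:
    size = size * (c * val)
if val == 23 and 23 <= val:
    val = val < 39
if 38 == size and size != size:
    handle(val)
    val = c
b = b * 36
c = c * 12

c = c * 12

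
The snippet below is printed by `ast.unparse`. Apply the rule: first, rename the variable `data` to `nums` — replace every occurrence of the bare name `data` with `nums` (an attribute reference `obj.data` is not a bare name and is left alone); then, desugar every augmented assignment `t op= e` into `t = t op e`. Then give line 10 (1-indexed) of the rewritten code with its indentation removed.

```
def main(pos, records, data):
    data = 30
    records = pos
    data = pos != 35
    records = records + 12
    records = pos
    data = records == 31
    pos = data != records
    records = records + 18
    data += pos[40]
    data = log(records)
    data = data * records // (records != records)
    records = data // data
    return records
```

nums = nums + pos[40]

Transformed code:
def main(pos, records, nums):
    nums = 30
    records = pos
    nums = pos != 35
    records = records + 12
    records = pos
    nums = records == 31
    pos = nums != records
    records = records + 18
    nums = nums + pos[40]
    nums = log(records)
    nums = nums * records // (records != records)
    records = nums // nums
    return records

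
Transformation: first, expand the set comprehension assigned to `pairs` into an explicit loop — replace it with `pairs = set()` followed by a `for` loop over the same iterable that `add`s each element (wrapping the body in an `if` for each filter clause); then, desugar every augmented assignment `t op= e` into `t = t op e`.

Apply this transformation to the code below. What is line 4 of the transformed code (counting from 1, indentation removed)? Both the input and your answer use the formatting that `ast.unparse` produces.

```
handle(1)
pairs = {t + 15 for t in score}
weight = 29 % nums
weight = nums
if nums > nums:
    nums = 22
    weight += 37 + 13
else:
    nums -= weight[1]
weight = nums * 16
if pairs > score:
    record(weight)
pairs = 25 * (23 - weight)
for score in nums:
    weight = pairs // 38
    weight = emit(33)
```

pairs.add(t + 15)

Transformed code:
handle(1)
pairs = set()
for t in score:
    pairs.add(t + 15)
weight = 29 % nums
weight = nums
if nums > nums:
    nums = 22
    weight = weight + (37 + 13)
else:
    nums = nums - weight[1]
weight = nums * 16
if pairs > score:
    record(weight)
pairs = 25 * (23 - weight)
for score in nums:
    weight = pairs // 38
    weight = emit(33)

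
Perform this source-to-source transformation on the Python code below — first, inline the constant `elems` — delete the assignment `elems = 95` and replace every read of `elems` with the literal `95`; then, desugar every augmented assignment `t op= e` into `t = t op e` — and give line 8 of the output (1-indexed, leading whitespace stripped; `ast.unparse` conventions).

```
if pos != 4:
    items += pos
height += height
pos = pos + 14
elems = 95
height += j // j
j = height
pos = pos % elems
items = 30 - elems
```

items = 30 - 95

Transformed code:
if pos != 4:
    items = items + pos
height = height + height
pos = pos + 14
height = height + j // j
j = height
pos = pos % 95
items = 30 - 95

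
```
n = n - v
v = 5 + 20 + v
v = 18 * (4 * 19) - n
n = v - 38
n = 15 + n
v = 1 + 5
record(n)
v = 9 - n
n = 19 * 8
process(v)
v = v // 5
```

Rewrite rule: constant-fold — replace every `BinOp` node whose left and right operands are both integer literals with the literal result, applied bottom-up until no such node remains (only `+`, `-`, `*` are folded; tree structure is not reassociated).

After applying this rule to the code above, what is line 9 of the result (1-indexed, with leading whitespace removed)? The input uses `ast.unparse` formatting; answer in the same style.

n = 152

Transformed code:
n = n - v
v = 25 + v
v = 1368 - n
n = v - 38
n = 15 + n
v = 6
record(n)
v = 9 - n
n = 152
process(v)
v = v // 5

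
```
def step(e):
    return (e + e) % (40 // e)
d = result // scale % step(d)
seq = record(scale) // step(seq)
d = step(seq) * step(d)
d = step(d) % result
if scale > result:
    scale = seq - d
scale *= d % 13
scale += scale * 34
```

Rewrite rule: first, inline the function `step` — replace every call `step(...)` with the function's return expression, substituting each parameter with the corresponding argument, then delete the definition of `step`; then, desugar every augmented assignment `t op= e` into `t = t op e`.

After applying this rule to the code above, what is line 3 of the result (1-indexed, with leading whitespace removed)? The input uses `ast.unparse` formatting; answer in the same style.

d = (seq + seq) % (40 // seq) * ((d + d) % (40 // d))

Transformed code:
d = result // scale % ((d + d) % (40 // d))
seq = record(scale) // ((seq + seq) % (40 // seq))
d = (seq + seq) % (40 // seq) * ((d + d) % (40 // d))
d = (d + d) % (40 // d) % result
if scale > result:
    scale = seq - d
scale = scale * (d % 13)
scale = scale + scale * 34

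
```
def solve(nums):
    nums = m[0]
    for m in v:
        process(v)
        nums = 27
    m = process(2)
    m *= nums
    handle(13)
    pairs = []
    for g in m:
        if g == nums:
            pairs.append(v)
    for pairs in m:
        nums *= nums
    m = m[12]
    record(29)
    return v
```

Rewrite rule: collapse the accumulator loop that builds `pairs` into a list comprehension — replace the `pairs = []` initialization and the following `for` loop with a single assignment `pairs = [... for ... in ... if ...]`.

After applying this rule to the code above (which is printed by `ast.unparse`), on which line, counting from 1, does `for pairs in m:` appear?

Transformed code:
def solve(nums):
    nums = m[0]
    for m in v:
        process(v)
        nums = 27
    m = process(2)
    m *= nums
    handle(13)
    pairs = [v for g in m if g == nums]
    for pairs in m:
        nums *= nums
    m = m[12]
    record(29)
    return v

10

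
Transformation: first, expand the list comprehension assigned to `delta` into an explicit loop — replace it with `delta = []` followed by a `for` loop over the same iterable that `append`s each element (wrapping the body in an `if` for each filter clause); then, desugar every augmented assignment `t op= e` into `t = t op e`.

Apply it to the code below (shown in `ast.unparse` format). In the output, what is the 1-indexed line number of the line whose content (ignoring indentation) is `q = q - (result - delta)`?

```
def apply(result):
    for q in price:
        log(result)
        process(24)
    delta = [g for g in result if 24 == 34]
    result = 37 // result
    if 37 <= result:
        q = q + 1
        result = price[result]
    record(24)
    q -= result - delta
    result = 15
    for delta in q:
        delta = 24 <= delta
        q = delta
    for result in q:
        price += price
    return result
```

Transformed code:
def apply(result):
    for q in price:
        log(result)
        process(24)
    delta = []
    for g in result:
        if 24 == 34:
            delta.append(g)
    result = 37 // result
    if 37 <= result:
        q = q + 1
        result = price[result]
    record(24)
    q = q - (result - delta)
    result = 15
    for delta in q:
        delta = 24 <= delta
        q = delta
    for result in q:
        price = price + price
    return result

14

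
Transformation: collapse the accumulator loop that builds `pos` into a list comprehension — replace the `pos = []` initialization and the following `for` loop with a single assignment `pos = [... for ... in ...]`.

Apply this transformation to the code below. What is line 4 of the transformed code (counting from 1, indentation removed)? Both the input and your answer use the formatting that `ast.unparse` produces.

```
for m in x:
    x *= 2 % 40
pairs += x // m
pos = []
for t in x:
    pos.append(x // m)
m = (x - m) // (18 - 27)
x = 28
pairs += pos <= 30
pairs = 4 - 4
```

Transformed code:
for m in x:
    x *= 2 % 40
pairs += x // m
pos = [x // m for t in x]
m = (x - m) // (18 - 27)
x = 28
pairs += pos <= 30
pairs = 4 - 4

pos = [x // m for t in x]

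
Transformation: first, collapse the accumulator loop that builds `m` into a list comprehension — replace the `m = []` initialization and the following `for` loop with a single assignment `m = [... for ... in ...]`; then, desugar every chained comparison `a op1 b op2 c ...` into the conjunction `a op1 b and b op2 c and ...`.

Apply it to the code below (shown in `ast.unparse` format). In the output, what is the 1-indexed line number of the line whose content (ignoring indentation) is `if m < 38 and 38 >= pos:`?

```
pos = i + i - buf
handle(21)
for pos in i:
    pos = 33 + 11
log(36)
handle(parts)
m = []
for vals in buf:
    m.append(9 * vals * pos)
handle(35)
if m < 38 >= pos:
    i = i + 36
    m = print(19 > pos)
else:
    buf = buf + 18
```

9

Transformed code:
pos = i + i - buf
handle(21)
for pos in i:
    pos = 33 + 11
log(36)
handle(parts)
m = [9 * vals * pos for vals in buf]
handle(35)
if m < 38 and 38 >= pos:
    i = i + 36
    m = print(19 > pos)
else:
    buf = buf + 18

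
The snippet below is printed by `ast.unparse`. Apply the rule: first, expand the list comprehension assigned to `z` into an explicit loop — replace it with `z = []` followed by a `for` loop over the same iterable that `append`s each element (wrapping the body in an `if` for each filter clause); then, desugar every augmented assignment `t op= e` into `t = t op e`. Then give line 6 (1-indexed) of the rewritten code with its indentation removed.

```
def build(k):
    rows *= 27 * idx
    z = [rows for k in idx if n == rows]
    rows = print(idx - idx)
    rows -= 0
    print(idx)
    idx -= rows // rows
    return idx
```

z.append(rows)

Transformed code:
def build(k):
    rows = rows * (27 * idx)
    z = []
    for k in idx:
        if n == rows:
            z.append(rows)
    rows = print(idx - idx)
    rows = rows - 0
    print(idx)
    idx = idx - rows // rows
    return idx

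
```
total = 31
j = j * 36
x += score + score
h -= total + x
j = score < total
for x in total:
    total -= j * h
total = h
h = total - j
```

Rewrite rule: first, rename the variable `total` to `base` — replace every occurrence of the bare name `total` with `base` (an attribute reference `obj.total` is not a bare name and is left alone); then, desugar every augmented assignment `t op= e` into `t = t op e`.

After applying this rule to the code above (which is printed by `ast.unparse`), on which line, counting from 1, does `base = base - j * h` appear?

Transformed code:
base = 31
j = j * 36
x = x + (score + score)
h = h - (base + x)
j = score < base
for x in base:
    base = base - j * h
base = h
h = base - j

7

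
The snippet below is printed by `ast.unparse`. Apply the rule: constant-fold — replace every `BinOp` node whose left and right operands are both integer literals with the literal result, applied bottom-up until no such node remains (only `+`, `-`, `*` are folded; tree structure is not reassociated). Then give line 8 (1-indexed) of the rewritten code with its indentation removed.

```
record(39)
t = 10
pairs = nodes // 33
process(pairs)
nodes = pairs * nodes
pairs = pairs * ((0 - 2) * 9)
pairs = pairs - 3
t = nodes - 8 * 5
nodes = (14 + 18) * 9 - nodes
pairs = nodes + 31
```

t = nodes - 40

Transformed code:
record(39)
t = 10
pairs = nodes // 33
process(pairs)
nodes = pairs * nodes
pairs = pairs * -18
pairs = pairs - 3
t = nodes - 40
nodes = 288 - nodes
pairs = nodes + 31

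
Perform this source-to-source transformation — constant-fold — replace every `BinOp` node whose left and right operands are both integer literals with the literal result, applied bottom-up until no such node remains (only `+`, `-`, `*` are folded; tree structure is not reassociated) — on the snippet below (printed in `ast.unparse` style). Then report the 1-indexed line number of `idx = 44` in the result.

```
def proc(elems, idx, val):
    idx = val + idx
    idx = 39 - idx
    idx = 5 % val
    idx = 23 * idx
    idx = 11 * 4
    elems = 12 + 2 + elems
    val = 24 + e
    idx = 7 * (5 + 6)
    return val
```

6

Transformed code:
def proc(elems, idx, val):
    idx = val + idx
    idx = 39 - idx
    idx = 5 % val
    idx = 23 * idx
    idx = 44
    elems = 14 + elems
    val = 24 + e
    idx = 77
    return val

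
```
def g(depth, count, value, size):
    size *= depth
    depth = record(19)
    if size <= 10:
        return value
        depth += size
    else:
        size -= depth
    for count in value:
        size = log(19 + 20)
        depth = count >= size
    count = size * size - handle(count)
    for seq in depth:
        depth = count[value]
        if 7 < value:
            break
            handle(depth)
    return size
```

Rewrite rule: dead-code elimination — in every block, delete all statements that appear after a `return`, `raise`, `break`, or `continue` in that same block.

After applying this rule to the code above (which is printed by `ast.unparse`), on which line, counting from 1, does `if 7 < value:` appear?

Transformed code:
def g(depth, count, value, size):
    size *= depth
    depth = record(19)
    if size <= 10:
        return value
    else:
        size -= depth
    for count in value:
        size = log(19 + 20)
        depth = count >= size
    count = size * size - handle(count)
    for seq in depth:
        depth = count[value]
        if 7 < value:
            break
    return size

14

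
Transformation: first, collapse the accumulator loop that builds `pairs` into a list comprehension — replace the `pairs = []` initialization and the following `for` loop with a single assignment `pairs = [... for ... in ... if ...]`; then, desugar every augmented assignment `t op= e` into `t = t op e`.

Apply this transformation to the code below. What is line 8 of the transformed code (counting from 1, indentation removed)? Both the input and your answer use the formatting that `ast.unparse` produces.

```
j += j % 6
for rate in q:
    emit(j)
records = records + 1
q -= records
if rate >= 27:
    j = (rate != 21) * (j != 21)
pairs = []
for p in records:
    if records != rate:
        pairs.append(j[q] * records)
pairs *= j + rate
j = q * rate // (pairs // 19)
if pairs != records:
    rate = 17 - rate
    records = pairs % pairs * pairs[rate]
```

pairs = [j[q] * records for p in records if records != rate]

Transformed code:
j = j + j % 6
for rate in q:
    emit(j)
records = records + 1
q = q - records
if rate >= 27:
    j = (rate != 21) * (j != 21)
pairs = [j[q] * records for p in records if records != rate]
pairs = pairs * (j + rate)
j = q * rate // (pairs // 19)
if pairs != records:
    rate = 17 - rate
    records = pairs % pairs * pairs[rate]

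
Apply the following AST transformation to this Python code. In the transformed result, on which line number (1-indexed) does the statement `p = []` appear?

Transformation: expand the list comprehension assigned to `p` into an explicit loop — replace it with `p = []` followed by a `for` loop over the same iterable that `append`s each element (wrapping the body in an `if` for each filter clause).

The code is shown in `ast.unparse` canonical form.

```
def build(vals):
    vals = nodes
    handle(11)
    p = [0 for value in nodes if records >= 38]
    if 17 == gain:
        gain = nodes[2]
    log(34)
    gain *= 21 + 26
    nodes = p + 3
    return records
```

4

Transformed code:
def build(vals):
    vals = nodes
    handle(11)
    p = []
    for value in nodes:
        if records >= 38:
            p.append(0)
    if 17 == gain:
        gain = nodes[2]
    log(34)
    gain *= 21 + 26
    nodes = p + 3
    return records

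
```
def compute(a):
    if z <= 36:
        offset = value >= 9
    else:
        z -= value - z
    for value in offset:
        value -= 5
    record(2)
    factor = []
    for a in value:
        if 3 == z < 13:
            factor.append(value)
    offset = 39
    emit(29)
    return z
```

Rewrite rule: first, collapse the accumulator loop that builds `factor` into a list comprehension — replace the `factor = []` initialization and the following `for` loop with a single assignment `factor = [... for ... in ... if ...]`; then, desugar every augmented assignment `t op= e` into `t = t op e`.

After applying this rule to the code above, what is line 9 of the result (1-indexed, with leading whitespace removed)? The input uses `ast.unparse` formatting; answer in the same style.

Transformed code:
def compute(a):
    if z <= 36:
        offset = value >= 9
    else:
        z = z - (value - z)
    for value in offset:
        value = value - 5
    record(2)
    factor = [value for a in value if 3 == z < 13]
    offset = 39
    emit(29)
    return z

factor = [value for a in value if 3 == z < 13]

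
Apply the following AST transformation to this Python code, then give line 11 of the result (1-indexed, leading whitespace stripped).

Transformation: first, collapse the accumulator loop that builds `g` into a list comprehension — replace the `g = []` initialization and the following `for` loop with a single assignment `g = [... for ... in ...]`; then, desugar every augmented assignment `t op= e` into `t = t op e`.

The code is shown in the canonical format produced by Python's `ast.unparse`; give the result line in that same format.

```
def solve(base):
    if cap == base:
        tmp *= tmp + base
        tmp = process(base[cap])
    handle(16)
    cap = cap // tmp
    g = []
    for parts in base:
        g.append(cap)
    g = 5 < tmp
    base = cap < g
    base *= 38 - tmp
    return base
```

Transformed code:
def solve(base):
    if cap == base:
        tmp = tmp * (tmp + base)
        tmp = process(base[cap])
    handle(16)
    cap = cap // tmp
    g = [cap for parts in base]
    g = 5 < tmp
    base = cap < g
    base = base * (38 - tmp)
    return base

return base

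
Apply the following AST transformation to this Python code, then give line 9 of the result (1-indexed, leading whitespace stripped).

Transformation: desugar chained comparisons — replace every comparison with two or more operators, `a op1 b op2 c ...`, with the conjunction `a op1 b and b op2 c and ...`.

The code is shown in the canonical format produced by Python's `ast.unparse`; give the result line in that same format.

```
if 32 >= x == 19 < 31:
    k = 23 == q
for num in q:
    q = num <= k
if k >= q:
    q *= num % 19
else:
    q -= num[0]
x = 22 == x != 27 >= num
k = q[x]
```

Transformed code:
if 32 >= x and x == 19 and (19 < 31):
    k = 23 == q
for num in q:
    q = num <= k
if k >= q:
    q *= num % 19
else:
    q -= num[0]
x = 22 == x and x != 27 and (27 >= num)
k = q[x]

x = 22 == x and x != 27 and (27 >= num)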